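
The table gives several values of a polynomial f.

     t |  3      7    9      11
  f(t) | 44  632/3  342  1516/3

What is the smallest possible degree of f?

Divided differences on the nodes 3, 7, 9, 11:
  order 0: 44  632/3  342  1516/3
  order 1: 125/3  197/3  245/3
  order 2: 4  4
  order 3: 0
The order-2 divided differences are all 4 (nonzero) and every higher order vanishes, so the data lies on a polynomial of degree exactly 2.

2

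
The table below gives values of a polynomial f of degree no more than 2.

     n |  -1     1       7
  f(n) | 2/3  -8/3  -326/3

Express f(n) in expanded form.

Write f(n) = an^2 + bn + c. Substituting each data point gives a linear system:
  a - b + c = 2/3
  a + b + c = -8/3
  49a + 7b + c = -326/3
Solving the system yields a = -2, b = -5/3, c = 1.
So f(n) = -2n^2 - (5/3)n + 1.
Check: f(7) = -326/3. ✓

f(n) = -2n^2 - (5/3)n + 1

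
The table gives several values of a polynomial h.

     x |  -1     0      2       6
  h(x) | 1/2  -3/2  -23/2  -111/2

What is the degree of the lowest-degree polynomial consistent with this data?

Divided differences on the nodes -1, 0, 2, 6:
  order 0: 1/2  -3/2  -23/2  -111/2
  order 1: -2  -5  -11
  order 2: -1  -1
  order 3: 0
The order-2 divided differences are all -1 (nonzero) and every higher order vanishes, so the data lies on a polynomial of degree exactly 2.

2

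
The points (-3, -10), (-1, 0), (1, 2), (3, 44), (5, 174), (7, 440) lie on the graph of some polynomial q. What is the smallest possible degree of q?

Forward differences of the values at t = -3, -1, 1, 3, 5, 7:
  q  : -10  0  2  44  174  440
  Δ  : 10  2  42  130  266
  Δ^2: -8  40  88  136
  Δ^3: 48  48  48
  Δ^4: 0  0
  Δ^5: 0
The third differences are constant (48) and nonzero, while all higher differences vanish, so the minimal degree is 3.

3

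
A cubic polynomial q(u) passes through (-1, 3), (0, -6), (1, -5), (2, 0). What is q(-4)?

150

Write q(u) = au^3 + bu^2 + cu + d. Substituting each data point gives a linear system:
  -a + b - c + d = 3
  d = -6
  a + b + c + d = -5
  8a + 4b + 2c + d = 0
Solving the system yields a = -1, b = 5, c = -3, d = -6.
So q(u) = -u³ + 5u² - 3u - 6.
Then q(-4) = 150.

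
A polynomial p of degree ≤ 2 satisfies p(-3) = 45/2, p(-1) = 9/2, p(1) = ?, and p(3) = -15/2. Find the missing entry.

On equispaced nodes a degree-2 polynomial has vanishing third forward difference, so
  - p(-3) + 3·p(-1) - 3·p(1) + p(3) = 0.
Substituting the known values and solving for p(1):
  -3·p(1) = 33/2
  p(1) = -11/2.

-11/2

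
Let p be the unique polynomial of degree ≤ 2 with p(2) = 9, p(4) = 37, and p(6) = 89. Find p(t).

Using the Lagrange interpolation formula with nodes 2, 4, 6:
  L_0(t) = (t - 4)(t - 6) / 8
  L_1(t) = (t - 2)(t - 6) / -4
  L_2(t) = (t - 2)(t - 4) / 8
Then p(t) = 9·L_0(t) + 37·L_1(t) + 89·L_2(t).
Expanding and collecting terms gives p(t) = 3t² - 4t + 5.
Check: p(6) = 89. ✓

p(t) = 3t^2 - 4t + 5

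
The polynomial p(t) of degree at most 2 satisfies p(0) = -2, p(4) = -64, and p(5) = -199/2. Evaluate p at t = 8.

-254

Using the Lagrange interpolation formula with nodes 0, 4, 5:
  L_0(t) = (t - 4)(t - 5) / 20
  L_1(t) = t(t - 5) / -4
  L_2(t) = t(t - 4) / 5
Then p(t) = -2·L_0(t) - 64·L_1(t) - 199/2·L_2(t).
Expanding and collecting terms gives p(t) = -4t² + (1/2)t - 2.
Evaluating at t = 8: p(8) = -254.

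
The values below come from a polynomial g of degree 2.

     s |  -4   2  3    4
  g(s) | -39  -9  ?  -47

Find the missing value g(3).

The 3 known points determine the degree-2 polynomial uniquely.
Write g(s) = as^2 + bs + c. Substituting each data point gives a linear system:
  16a - 4b + c = -39
  4a + 2b + c = -9
  16a + 4b + c = -47
Solving the system yields a = -3, b = -1, c = 5.
So g(s) = -3s^2 - s + 5.
Then g(3) = -25.

-25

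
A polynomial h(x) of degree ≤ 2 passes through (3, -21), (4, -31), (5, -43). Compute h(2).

-13

Write h(x) = ax^2 + bx + c. Substituting each data point gives a linear system:
  9a + 3b + c = -21
  16a + 4b + c = -31
  25a + 5b + c = -43
Solving the system yields a = -1, b = -3, c = -3.
So h(x) = -x² - 3x - 3.
Then h(2) = -13.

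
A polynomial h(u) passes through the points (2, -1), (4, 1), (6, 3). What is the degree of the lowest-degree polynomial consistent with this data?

Forward differences of the values at u = 2, 4, 6:
  h  : -1  1  3
  Δ  : 2  2
  Δ^2: 0
The first differences are constant (2) and nonzero, while all higher differences vanish, so the minimal degree is 1.

1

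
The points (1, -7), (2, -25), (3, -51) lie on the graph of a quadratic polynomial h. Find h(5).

-127

Using the Lagrange interpolation formula with nodes 1, 2, 3:
  L_0(u) = (u - 2)(u - 3) / 2
  L_1(u) = (u - 1)(u - 3) / -1
  L_2(u) = (u - 1)(u - 2) / 2
Then h(u) = -7·L_0(u) - 25·L_1(u) - 51·L_2(u).
Expanding and collecting terms gives h(u) = -4u² - 6u + 3.
Evaluating at u = 5: h(5) = -127.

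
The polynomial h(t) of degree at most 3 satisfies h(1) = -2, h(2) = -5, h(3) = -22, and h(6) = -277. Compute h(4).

Using the Lagrange interpolation formula with nodes 1, 2, 3, 6:
  L_0(t) = (t - 2)(t - 3)(t - 6) / -10
  L_1(t) = (t - 1)(t - 3)(t - 6) / 4
  L_2(t) = (t - 1)(t - 2)(t - 6) / -6
  L_3(t) = (t - 1)(t - 2)(t - 3) / 60
Then h(t) = -2·L_0(t) - 5·L_1(t) - 22·L_2(t) - 277·L_3(t).
Expanding and collecting terms gives h(t) = -2t³ + 5t² - 4t - 1.
Evaluating at t = 4: h(4) = -65.

-65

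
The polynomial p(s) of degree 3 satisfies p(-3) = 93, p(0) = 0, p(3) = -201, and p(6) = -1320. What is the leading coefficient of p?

Write p(s) = as^3 + bs^2 + cs + d. Substituting each data point gives a linear system:
  -27a + 9b - 3c + d = 93
  d = 0
  27a + 9b + 3c + d = -201
  216a + 36b + 6c + d = -1320
Solving the system yields a = -5, b = -6, c = -4, d = 0.
So p(s) = -5s^3 - 6s^2 - 4s.
The leading coefficient is -5.

-5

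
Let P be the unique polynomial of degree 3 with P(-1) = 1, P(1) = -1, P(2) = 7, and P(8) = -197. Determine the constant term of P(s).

Write P(s) = as^3 + bs^2 + cs + d. Substituting each data point gives a linear system:
  -a + b - c + d = 1
  a + b + c + d = -1
  8a + 4b + 2c + d = 7
  512a + 64b + 8c + d = -197
Solving the system yields a = -1, b = 5, c = 0, d = -5.
So P(s) = -s³ + 5s² - 5.
The constant term is -5.

-5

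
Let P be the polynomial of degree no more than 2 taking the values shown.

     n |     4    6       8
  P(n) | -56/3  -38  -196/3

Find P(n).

P(n) = -n^2 + (1/3)n - 4

Using the Lagrange interpolation formula with nodes 4, 6, 8:
  L_0(n) = (n - 6)(n - 8) / 8
  L_1(n) = (n - 4)(n - 8) / -4
  L_2(n) = (n - 4)(n - 6) / 8
Then P(n) = -56/3·L_0(n) - 38·L_1(n) - 196/3·L_2(n).
Expanding and collecting terms gives P(n) = -n² + (1/3)n - 4.
Check: P(6) = -38. ✓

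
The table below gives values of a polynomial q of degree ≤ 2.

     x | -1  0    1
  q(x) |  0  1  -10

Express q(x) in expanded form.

q(x) = -6x^2 - 5x + 1

Using the Lagrange interpolation formula with nodes -1, 0, 1:
  L_0(x) = x(x - 1) / 2
  L_1(x) = (x + 1)(x - 1) / -1
  L_2(x) = (x + 1)x / 2
Then q(x) = 0·L_0(x) + 1·L_1(x) - 10·L_2(x).
Expanding and collecting terms gives q(x) = -6x^2 - 5x + 1.
Check: q(1) = -10. ✓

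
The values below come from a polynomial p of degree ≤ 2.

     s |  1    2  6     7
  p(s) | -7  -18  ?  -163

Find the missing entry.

The 3 known points determine the degree-2 polynomial uniquely.
Write p(s) = as^2 + bs + c. Substituting each data point gives a linear system:
  a + b + c = -7
  4a + 2b + c = -18
  49a + 7b + c = -163
Solving the system yields a = -3, b = -2, c = -2.
So p(s) = -3s^2 - 2s - 2.
Then p(6) = -122.

-122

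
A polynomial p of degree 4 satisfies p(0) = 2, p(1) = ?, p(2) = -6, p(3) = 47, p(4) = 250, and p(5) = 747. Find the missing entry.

-5

The 5 known points determine the degree-4 polynomial uniquely.
Write p(x) = ax^4 + bx^3 + cx^2 + dx + e. Substituting each data point gives a linear system:
  e = 2
  16a + 8b + 4c + 2d + e = -6
  81a + 27b + 9c + 3d + e = 47
  256a + 64b + 16c + 4d + e = 250
  625a + 125b + 25c + 5d + e = 747
Solving the system yields a = 2, b = -4, c = 1, d = -6, e = 2.
So p(x) = 2x^4 - 4x^3 + x^2 - 6x + 2.
Then p(1) = -5.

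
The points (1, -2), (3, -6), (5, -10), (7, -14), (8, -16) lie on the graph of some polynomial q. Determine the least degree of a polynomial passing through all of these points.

Divided differences on the nodes 1, 3, 5, 7, 8:
  order 0: -2  -6  -10  -14  -16
  order 1: -2  -2  -2  -2
  order 2: 0  0  0
  order 3: 0  0
  order 4: 0
The order-1 divided differences are all -2 (nonzero) and every higher order vanishes, so the data lies on a polynomial of degree exactly 1.

1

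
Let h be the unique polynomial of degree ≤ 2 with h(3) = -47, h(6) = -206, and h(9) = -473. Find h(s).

Using the Lagrange interpolation formula with nodes 3, 6, 9:
  L_0(s) = (s - 6)(s - 9) / 18
  L_1(s) = (s - 3)(s - 9) / -9
  L_2(s) = (s - 3)(s - 6) / 18
Then h(s) = -47·L_0(s) - 206·L_1(s) - 473·L_2(s).
Expanding and collecting terms gives h(s) = -6s² + s + 4.
Check: h(3) = -47. ✓

h(s) = -6s^2 + s + 4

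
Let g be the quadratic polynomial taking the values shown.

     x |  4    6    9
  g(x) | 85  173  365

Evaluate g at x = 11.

533

Using the Lagrange interpolation formula with nodes 4, 6, 9:
  L_0(x) = (x - 6)(x - 9) / 10
  L_1(x) = (x - 4)(x - 9) / -6
  L_2(x) = (x - 4)(x - 6) / 15
Then g(x) = 85·L_0(x) + 173·L_1(x) + 365·L_2(x).
Expanding and collecting terms gives g(x) = 4x^2 + 4x + 5.
Evaluating at x = 11: g(11) = 533.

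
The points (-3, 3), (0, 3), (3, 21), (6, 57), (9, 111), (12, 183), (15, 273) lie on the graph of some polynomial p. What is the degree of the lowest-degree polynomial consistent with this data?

Forward differences of the values at x = -3, 0, 3, 6, 9, 12, 15:
  p  : 3  3  21  57  111  183  273
  Δ  : 0  18  36  54  72  90
  Δ^2: 18  18  18  18  18
  Δ^3: 0  0  0  0
  Δ^4: 0  0  0
  Δ^5: 0  0
  Δ^6: 0
The second differences are constant (18) and nonzero, while all higher differences vanish, so the minimal degree is 2.

2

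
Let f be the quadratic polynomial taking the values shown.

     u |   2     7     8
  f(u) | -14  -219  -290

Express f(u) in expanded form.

Using the Lagrange interpolation formula with nodes 2, 7, 8:
  L_0(u) = (u - 7)(u - 8) / 30
  L_1(u) = (u - 2)(u - 8) / -5
  L_2(u) = (u - 2)(u - 7) / 6
Then f(u) = -14·L_0(u) - 219·L_1(u) - 290·L_2(u).
Expanding and collecting terms gives f(u) = -5u^2 + 4u - 2.
Check: f(8) = -290. ✓

f(u) = -5u^2 + 4u - 2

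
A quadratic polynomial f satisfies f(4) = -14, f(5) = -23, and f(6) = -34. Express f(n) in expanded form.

f(n) = -n^2 + 2

Using the Lagrange interpolation formula with nodes 4, 5, 6:
  L_0(n) = (n - 5)(n - 6) / 2
  L_1(n) = (n - 4)(n - 6) / -1
  L_2(n) = (n - 4)(n - 5) / 2
Then f(n) = -14·L_0(n) - 23·L_1(n) - 34·L_2(n).
Expanding and collecting terms gives f(n) = -n² + 2.
Check: f(4) = -14. ✓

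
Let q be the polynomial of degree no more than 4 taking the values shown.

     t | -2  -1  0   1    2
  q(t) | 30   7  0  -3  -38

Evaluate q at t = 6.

Using the Lagrange interpolation formula with nodes -2, -1, 0, 1, 2:
  L_0(t) = (t + 1)t(t - 1)(t - 2) / 24
  L_1(t) = (t + 2)t(t - 1)(t - 2) / -6
  L_2(t) = (t + 2)(t + 1)(t - 1)(t - 2) / 4
  L_3(t) = (t + 2)(t + 1)t(t - 2) / -6
  L_4(t) = (t + 2)(t + 1)t(t - 1) / 24
Then q(t) = 30·L_0(t) + 7·L_1(t) + 0·L_2(t) - 3·L_3(t) - 38·L_4(t).
Expanding and collecting terms gives q(t) = -t^4 - 4t^3 + 3t^2 - t.
Evaluating at t = 6: q(6) = -2058.

-2058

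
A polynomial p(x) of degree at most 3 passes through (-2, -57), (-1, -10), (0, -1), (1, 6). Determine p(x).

p(x) = 6x^3 - x^2 + 2x - 1

Using the Lagrange interpolation formula with nodes -2, -1, 0, 1:
  L_0(x) = (x + 1)x(x - 1) / -6
  L_1(x) = (x + 2)x(x - 1) / 2
  L_2(x) = (x + 2)(x + 1)(x - 1) / -2
  L_3(x) = (x + 2)(x + 1)x / 6
Then p(x) = -57·L_0(x) - 10·L_1(x) - 1·L_2(x) + 6·L_3(x).
Expanding and collecting terms gives p(x) = 6x^3 - x^2 + 2x - 1.
Check: p(0) = -1. ✓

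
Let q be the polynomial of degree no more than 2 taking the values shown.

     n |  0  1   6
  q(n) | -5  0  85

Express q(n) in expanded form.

q(n) = 2n^2 + 3n - 5

Write q(n) = an^2 + bn + c. Substituting each data point gives a linear system:
  c = -5
  a + b + c = 0
  36a + 6b + c = 85
Solving the system yields a = 2, b = 3, c = -5.
So q(n) = 2n² + 3n - 5.
Check: q(1) = 0. ✓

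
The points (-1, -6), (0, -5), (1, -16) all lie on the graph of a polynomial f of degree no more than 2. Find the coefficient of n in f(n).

-5

Write f(n) = an^2 + bn + c. Substituting each data point gives a linear system:
  a - b + c = -6
  c = -5
  a + b + c = -16
Solving the system yields a = -6, b = -5, c = -5.
So f(n) = -6n^2 - 5n - 5.
The coefficient of n is -5.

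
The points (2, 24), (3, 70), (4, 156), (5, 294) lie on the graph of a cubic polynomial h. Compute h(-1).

Write h(x) = ax^3 + bx^2 + cx + d. Substituting each data point gives a linear system:
  8a + 4b + 2c + d = 24
  27a + 9b + 3c + d = 70
  64a + 16b + 4c + d = 156
  125a + 25b + 5c + d = 294
Solving the system yields a = 2, b = 2, c = -2, d = 4.
So h(x) = 2x^3 + 2x^2 - 2x + 4.
Then h(-1) = 6.

6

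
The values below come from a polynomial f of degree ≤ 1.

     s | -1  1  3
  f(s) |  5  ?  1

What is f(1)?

The 2 known points determine the degree-1 polynomial uniquely.
Write f(s) = as + b. Substituting each data point gives a linear system:
  -a + b = 5
  3a + b = 1
Solving the system yields a = -1, b = 4.
So f(s) = -s + 4.
Then f(1) = 3.

3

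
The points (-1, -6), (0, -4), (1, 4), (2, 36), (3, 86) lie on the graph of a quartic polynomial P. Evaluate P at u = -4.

-516

Using the Lagrange interpolation formula with nodes -1, 0, 1, 2, 3:
  L_0(u) = u(u - 1)(u - 2)(u - 3) / 24
  L_1(u) = (u + 1)(u - 1)(u - 2)(u - 3) / -6
  L_2(u) = (u + 1)u(u - 2)(u - 3) / 4
  L_3(u) = (u + 1)u(u - 1)(u - 3) / -6
  L_4(u) = (u + 1)u(u - 1)(u - 2) / 24
Then P(u) = -6·L_0(u) - 4·L_1(u) + 4·L_2(u) + 36·L_3(u) + 86·L_4(u).
Expanding and collecting terms gives P(u) = -u^4 + 5u^3 + 4u^2 - 4.
Evaluating at u = -4: P(-4) = -516.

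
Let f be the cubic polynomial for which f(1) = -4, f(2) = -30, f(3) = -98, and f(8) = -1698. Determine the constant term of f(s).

-2

Write f(s) = as^3 + bs^2 + cs + d. Substituting each data point gives a linear system:
  a + b + c + d = -4
  8a + 4b + 2c + d = -30
  27a + 9b + 3c + d = -98
  512a + 64b + 8c + d = -1698
Solving the system yields a = -3, b = -3, c = 4, d = -2.
So f(s) = -3s^3 - 3s^2 + 4s - 2.
The constant term is -2.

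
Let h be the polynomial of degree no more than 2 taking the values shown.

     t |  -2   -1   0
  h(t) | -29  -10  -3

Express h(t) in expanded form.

h(t) = -6t^2 + t - 3

Using the Lagrange interpolation formula with nodes -2, -1, 0:
  L_0(t) = (t + 1)t / 2
  L_1(t) = (t + 2)t / -1
  L_2(t) = (t + 2)(t + 1) / 2
Then h(t) = -29·L_0(t) - 10·L_1(t) - 3·L_2(t).
Expanding and collecting terms gives h(t) = -6t^2 + t - 3.
Check: h(0) = -3. ✓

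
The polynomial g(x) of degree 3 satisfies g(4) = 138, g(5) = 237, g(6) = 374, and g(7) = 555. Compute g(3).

Write g(x) = ax^3 + bx^2 + cx + d. Substituting each data point gives a linear system:
  64a + 16b + 4c + d = 138
  125a + 25b + 5c + d = 237
  216a + 36b + 6c + d = 374
  343a + 49b + 7c + d = 555
Solving the system yields a = 1, b = 4, c = 2, d = 2.
So g(x) = x³ + 4x² + 2x + 2.
Then g(3) = 71.

71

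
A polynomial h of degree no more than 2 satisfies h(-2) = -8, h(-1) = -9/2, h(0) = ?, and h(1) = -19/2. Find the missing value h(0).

-5

On equispaced nodes a degree-2 polynomial has vanishing third forward difference, so
  - h(-2) + 3·h(-1) - 3·h(0) + h(1) = 0.
Substituting the known values and solving for h(0):
  -3·h(0) = 15
  h(0) = -5.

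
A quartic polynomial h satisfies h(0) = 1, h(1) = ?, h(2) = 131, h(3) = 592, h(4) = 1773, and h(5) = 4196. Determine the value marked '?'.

On equispaced nodes a degree-4 polynomial has vanishing fifth forward difference, so
  - h(0) + 5·h(1) - 10·h(2) + 10·h(3) - 5·h(4) + h(5) = 0.
Substituting the known values and solving for h(1):
  5·h(1) = 60
  h(1) = 12.

12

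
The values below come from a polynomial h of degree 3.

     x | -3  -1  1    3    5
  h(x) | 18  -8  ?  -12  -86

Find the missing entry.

On equispaced nodes a degree-3 polynomial has vanishing fourth forward difference, so
  h(-3) - 4·h(-1) + 6·h(1) - 4·h(3) + h(5) = 0.
Substituting the known values and solving for h(1):
  6·h(1) = -12
  h(1) = -2.

-2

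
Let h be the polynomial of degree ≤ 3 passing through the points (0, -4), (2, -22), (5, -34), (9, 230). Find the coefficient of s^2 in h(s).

Write h(s) = as^3 + bs^2 + cs + d. Substituting each data point gives a linear system:
  d = -4
  8a + 4b + 2c + d = -22
  125a + 25b + 5c + d = -34
  729a + 81b + 9c + d = 230
Solving the system yields a = 1, b = -6, c = -1, d = -4.
So h(s) = s^3 - 6s^2 - s - 4.
The coefficient of s^2 is -6.

-6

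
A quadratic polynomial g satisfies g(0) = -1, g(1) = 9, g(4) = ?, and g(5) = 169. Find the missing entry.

111

The 3 known points determine the degree-2 polynomial uniquely.
Write g(u) = au^2 + bu + c. Substituting each data point gives a linear system:
  c = -1
  a + b + c = 9
  25a + 5b + c = 169
Solving the system yields a = 6, b = 4, c = -1.
So g(u) = 6u^2 + 4u - 1.
Then g(4) = 111.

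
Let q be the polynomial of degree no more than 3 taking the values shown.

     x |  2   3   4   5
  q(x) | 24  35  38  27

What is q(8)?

Forward differences of the values at x = 2, 3, 4, 5:
  q  : 24  35  38  27
  Δ  : 11  3  -11
  Δ^2: -8  -14
  Δ^3: -6
The third differences are constant, confirming degree 3.
Interpolating (Newton forward form) and evaluating at x = 8 gives q(8) = -150.

-150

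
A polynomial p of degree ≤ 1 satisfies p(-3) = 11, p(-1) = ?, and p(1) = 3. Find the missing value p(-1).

The 2 known points determine the degree-1 polynomial uniquely.
Write p(x) = ax + b. Substituting each data point gives a linear system:
  -3a + b = 11
  a + b = 3
Solving the system yields a = -2, b = 5.
So p(x) = -2x + 5.
Then p(-1) = 7.

7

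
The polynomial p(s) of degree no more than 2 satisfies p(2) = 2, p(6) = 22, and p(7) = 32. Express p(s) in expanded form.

p(s) = s^2 - 3s + 4

Write p(s) = as^2 + bs + c. Substituting each data point gives a linear system:
  4a + 2b + c = 2
  36a + 6b + c = 22
  49a + 7b + c = 32
Solving the system yields a = 1, b = -3, c = 4.
So p(s) = s^2 - 3s + 4.
Check: p(6) = 22. ✓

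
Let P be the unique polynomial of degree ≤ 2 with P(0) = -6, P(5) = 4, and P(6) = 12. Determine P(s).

P(s) = s^2 - 3s - 6

Write P(s) = as^2 + bs + c. Substituting each data point gives a linear system:
  c = -6
  25a + 5b + c = 4
  36a + 6b + c = 12
Solving the system yields a = 1, b = -3, c = -6.
So P(s) = s^2 - 3s - 6.
Check: P(5) = 4. ✓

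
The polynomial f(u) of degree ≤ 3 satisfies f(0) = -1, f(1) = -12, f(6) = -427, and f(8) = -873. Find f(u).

f(u) = -u^3 - 5u^2 - 5u - 1

Using the Lagrange interpolation formula with nodes 0, 1, 6, 8:
  L_0(u) = (u - 1)(u - 6)(u - 8) / -48
  L_1(u) = u(u - 6)(u - 8) / 35
  L_2(u) = u(u - 1)(u - 8) / -60
  L_3(u) = u(u - 1)(u - 6) / 112
Then f(u) = -1·L_0(u) - 12·L_1(u) - 427·L_2(u) - 873·L_3(u).
Expanding and collecting terms gives f(u) = -u^3 - 5u^2 - 5u - 1.
Check: f(1) = -12. ✓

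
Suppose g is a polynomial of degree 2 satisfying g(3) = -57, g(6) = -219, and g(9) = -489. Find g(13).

Using the Lagrange interpolation formula with nodes 3, 6, 9:
  L_0(u) = (u - 6)(u - 9) / 18
  L_1(u) = (u - 3)(u - 9) / -9
  L_2(u) = (u - 3)(u - 6) / 18
Then g(u) = -57·L_0(u) - 219·L_1(u) - 489·L_2(u).
Expanding and collecting terms gives g(u) = -6u^2 - 3.
Evaluating at u = 13: g(13) = -1017.

-1017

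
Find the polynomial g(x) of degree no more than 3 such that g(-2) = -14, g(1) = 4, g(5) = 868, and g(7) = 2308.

Using the Lagrange interpolation formula with nodes -2, 1, 5, 7:
  L_0(x) = (x - 1)(x - 5)(x - 7) / -189
  L_1(x) = (x + 2)(x - 5)(x - 7) / 72
  L_2(x) = (x + 2)(x - 1)(x - 7) / -56
  L_3(x) = (x + 2)(x - 1)(x - 5) / 108
Then g(x) = -14·L_0(x) + 4·L_1(x) + 868·L_2(x) + 2308·L_3(x).
Expanding and collecting terms gives g(x) = 6x³ + 6x² - 6x - 2.
Check: g(7) = 2308. ✓

g(x) = 6x^3 + 6x^2 - 6x - 2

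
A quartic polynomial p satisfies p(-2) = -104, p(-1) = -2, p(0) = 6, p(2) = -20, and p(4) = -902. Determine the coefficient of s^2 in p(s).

Write p(s) = as^4 + bs^3 + cs^2 + ds + e. Substituting each data point gives a linear system:
  16a - 8b + 4c - 2d + e = -104
  a - b + c - d + e = -2
  e = 6
  16a + 8b + 4c + 2d + e = -20
  256a + 64b + 16c + 4d + e = -902
Solving the system yields a = -5, b = 5, c = 3, d = 1, e = 6.
So p(s) = -5s^4 + 5s^3 + 3s^2 + s + 6.
The coefficient of s^2 is 3.

3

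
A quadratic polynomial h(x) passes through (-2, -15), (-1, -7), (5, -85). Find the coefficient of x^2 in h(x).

Write h(x) = ax^2 + bx + c. Substituting each data point gives a linear system:
  4a - 2b + c = -15
  a - b + c = -7
  25a + 5b + c = -85
Solving the system yields a = -3, b = -1, c = -5.
So h(x) = -3x^2 - x - 5.
The leading coefficient is -3.

-3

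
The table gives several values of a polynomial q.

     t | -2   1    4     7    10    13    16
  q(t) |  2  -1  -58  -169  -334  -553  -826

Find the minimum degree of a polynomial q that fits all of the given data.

Forward differences of the values at t = -2, 1, 4, 7, 10, 13, 16:
  q  : 2  -1  -58  -169  -334  -553  -826
  Δ  : -3  -57  -111  -165  -219  -273
  Δ^2: -54  -54  -54  -54  -54
  Δ^3: 0  0  0  0
  Δ^4: 0  0  0
  Δ^5: 0  0
  Δ^6: 0
The second differences are constant (-54) and nonzero, while all higher differences vanish, so the minimal degree is 2.

2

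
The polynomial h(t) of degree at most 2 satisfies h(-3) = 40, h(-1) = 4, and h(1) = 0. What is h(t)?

h(t) = 4t^2 - 2t - 2

Using the Lagrange interpolation formula with nodes -3, -1, 1:
  L_0(t) = (t + 1)(t - 1) / 8
  L_1(t) = (t + 3)(t - 1) / -4
  L_2(t) = (t + 3)(t + 1) / 8
Then h(t) = 40·L_0(t) + 4·L_1(t) + 0·L_2(t).
Expanding and collecting terms gives h(t) = 4t^2 - 2t - 2.
Check: h(-3) = 40. ✓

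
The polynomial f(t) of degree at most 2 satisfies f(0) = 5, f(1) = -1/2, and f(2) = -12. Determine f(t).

Using the Lagrange interpolation formula with nodes 0, 1, 2:
  L_0(t) = (t - 1)(t - 2) / 2
  L_1(t) = t(t - 2) / -1
  L_2(t) = t(t - 1) / 2
Then f(t) = 5·L_0(t) - 1/2·L_1(t) - 12·L_2(t).
Expanding and collecting terms gives f(t) = -3t² - (5/2)t + 5.
Check: f(0) = 5. ✓

f(t) = -3t^2 - (5/2)t + 5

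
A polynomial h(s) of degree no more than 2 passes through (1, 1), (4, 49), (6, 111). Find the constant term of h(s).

-3

Write h(s) = as^2 + bs + c. Substituting each data point gives a linear system:
  a + b + c = 1
  16a + 4b + c = 49
  36a + 6b + c = 111
Solving the system yields a = 3, b = 1, c = -3.
So h(s) = 3s^2 + s - 3.
The constant term is -3.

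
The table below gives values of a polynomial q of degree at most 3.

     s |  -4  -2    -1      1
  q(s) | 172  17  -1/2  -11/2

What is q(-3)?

137/2

Write q(s) = as^3 + bs^2 + cs + d. Substituting each data point gives a linear system:
  -64a + 16b - 4c + d = 172
  -8a + 4b - 2c + d = 17
  -a + b - c + d = -1/2
  a + b + c + d = -11/2
Solving the system yields a = -3, b = -1, c = 1/2, d = -2.
So q(s) = -3s^3 - s^2 + (1/2)s - 2.
Then q(-3) = 137/2.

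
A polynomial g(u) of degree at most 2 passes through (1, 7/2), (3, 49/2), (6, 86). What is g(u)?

Using the Lagrange interpolation formula with nodes 1, 3, 6:
  L_0(u) = (u - 3)(u - 6) / 10
  L_1(u) = (u - 1)(u - 6) / -6
  L_2(u) = (u - 1)(u - 3) / 15
Then g(u) = 7/2·L_0(u) + 49/2·L_1(u) + 86·L_2(u).
Expanding and collecting terms gives g(u) = 2u² + (5/2)u - 1.
Check: g(1) = 7/2. ✓

g(u) = 2u^2 + (5/2)u - 1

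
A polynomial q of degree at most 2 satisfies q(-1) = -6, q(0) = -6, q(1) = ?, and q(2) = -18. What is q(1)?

-10

On equispaced nodes a degree-2 polynomial has vanishing third forward difference, so
  - q(-1) + 3·q(0) - 3·q(1) + q(2) = 0.
Substituting the known values and solving for q(1):
  -3·q(1) = 30
  q(1) = -10.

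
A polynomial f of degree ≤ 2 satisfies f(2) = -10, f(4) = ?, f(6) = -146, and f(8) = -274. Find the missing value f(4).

-58

The 3 known points determine the degree-2 polynomial uniquely.
Write f(t) = at^2 + bt + c. Substituting each data point gives a linear system:
  4a + 2b + c = -10
  36a + 6b + c = -146
  64a + 8b + c = -274
Solving the system yields a = -5, b = 6, c = -2.
So f(t) = -5t² + 6t - 2.
Then f(4) = -58.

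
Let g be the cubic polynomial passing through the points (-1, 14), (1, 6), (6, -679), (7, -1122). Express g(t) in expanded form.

Using the Lagrange interpolation formula with nodes -1, 1, 6, 7:
  L_0(t) = (t - 1)(t - 6)(t - 7) / -112
  L_1(t) = (t + 1)(t - 6)(t - 7) / 60
  L_2(t) = (t + 1)(t - 1)(t - 7) / -35
  L_3(t) = (t + 1)(t - 1)(t - 6) / 48
Then g(t) = 14·L_0(t) + 6·L_1(t) - 679·L_2(t) - 1122·L_3(t).
Expanding and collecting terms gives g(t) = -4t³ + 5t² + 5.
Check: g(-1) = 14. ✓

g(t) = -4t^3 + 5t^2 + 5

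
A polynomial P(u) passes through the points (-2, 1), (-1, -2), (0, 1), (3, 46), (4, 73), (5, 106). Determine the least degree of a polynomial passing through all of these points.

Divided differences on the nodes -2, -1, 0, 3, 4, 5:
  order 0: 1  -2  1  46  73  106
  order 1: -3  3  15  27  33
  order 2: 3  3  3  3
  order 3: 0  0  0
  order 4: 0  0
  order 5: 0
The order-2 divided differences are all 3 (nonzero) and every higher order vanishes, so the data lies on a polynomial of degree exactly 2.

2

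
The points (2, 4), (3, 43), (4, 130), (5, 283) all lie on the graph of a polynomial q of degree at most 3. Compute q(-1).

-5

Forward differences of the values at t = 2, 3, 4, 5:
  q  : 4  43  130  283
  Δ  : 39  87  153
  Δ^2: 48  66
  Δ^3: 18
The third differences are constant, confirming degree 3.
Interpolating (Newton forward form) and evaluating at t = -1 gives q(-1) = -5.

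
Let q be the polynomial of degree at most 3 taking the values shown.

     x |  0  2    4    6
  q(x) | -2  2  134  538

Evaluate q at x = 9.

Using the Lagrange interpolation formula with nodes 0, 2, 4, 6:
  L_0(x) = (x - 2)(x - 4)(x - 6) / -48
  L_1(x) = x(x - 4)(x - 6) / 16
  L_2(x) = x(x - 2)(x - 6) / -16
  L_3(x) = x(x - 2)(x - 4) / 48
Then q(x) = -2·L_0(x) + 2·L_1(x) + 134·L_2(x) + 538·L_3(x).
Expanding and collecting terms gives q(x) = 3x³ - 2x² - 6x - 2.
Evaluating at x = 9: q(9) = 1969.

1969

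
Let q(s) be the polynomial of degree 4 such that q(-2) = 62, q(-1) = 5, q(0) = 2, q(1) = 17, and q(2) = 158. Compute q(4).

1970

Write q(s) = as^4 + bs^3 + cs^2 + ds + e. Substituting each data point gives a linear system:
  16a - 8b + 4c - 2d + e = 62
  a - b + c - d + e = 5
  e = 2
  a + b + c + d + e = 17
  16a + 8b + 4c + 2d + e = 158
Solving the system yields a = 6, b = 6, c = 3, d = 0, e = 2.
So q(s) = 6s^4 + 6s^3 + 3s^2 + 2.
Then q(4) = 1970.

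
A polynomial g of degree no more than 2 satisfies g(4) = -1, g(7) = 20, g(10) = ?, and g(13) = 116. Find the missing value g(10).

The 3 known points determine the degree-2 polynomial uniquely.
Write g(s) = as^2 + bs + c. Substituting each data point gives a linear system:
  16a + 4b + c = -1
  49a + 7b + c = 20
  169a + 13b + c = 116
Solving the system yields a = 1, b = -4, c = -1.
So g(s) = s^2 - 4s - 1.
Then g(10) = 59.

59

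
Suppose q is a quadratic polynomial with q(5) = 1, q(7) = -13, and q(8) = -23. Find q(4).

Using the Lagrange interpolation formula with nodes 5, 7, 8:
  L_0(x) = (x - 7)(x - 8) / 6
  L_1(x) = (x - 5)(x - 8) / -2
  L_2(x) = (x - 5)(x - 7) / 3
Then q(x) = 1·L_0(x) - 13·L_1(x) - 23·L_2(x).
Expanding and collecting terms gives q(x) = -x^2 + 5x + 1.
Evaluating at x = 4: q(4) = 5.

5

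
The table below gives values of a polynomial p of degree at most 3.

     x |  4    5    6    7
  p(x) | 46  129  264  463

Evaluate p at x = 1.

-11

Using the Lagrange interpolation formula with nodes 4, 5, 6, 7:
  L_0(x) = (x - 5)(x - 6)(x - 7) / -6
  L_1(x) = (x - 4)(x - 6)(x - 7) / 2
  L_2(x) = (x - 4)(x - 5)(x - 7) / -2
  L_3(x) = (x - 4)(x - 5)(x - 6) / 6
Then p(x) = 46·L_0(x) + 129·L_1(x) + 264·L_2(x) + 463·L_3(x).
Expanding and collecting terms gives p(x) = 2x^3 - 4x^2 - 3x - 6.
Evaluating at x = 1: p(1) = -11.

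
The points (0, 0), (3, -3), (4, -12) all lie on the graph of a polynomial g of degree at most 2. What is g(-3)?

Using the Lagrange interpolation formula with nodes 0, 3, 4:
  L_0(u) = (u - 3)(u - 4) / 12
  L_1(u) = u(u - 4) / -3
  L_2(u) = u(u - 3) / 4
Then g(u) = 0·L_0(u) - 3·L_1(u) - 12·L_2(u).
Expanding and collecting terms gives g(u) = -2u^2 + 5u.
Evaluating at u = -3: g(-3) = -33.

-33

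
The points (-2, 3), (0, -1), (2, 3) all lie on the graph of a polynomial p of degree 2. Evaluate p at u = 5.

Using the Lagrange interpolation formula with nodes -2, 0, 2:
  L_0(u) = u(u - 2) / 8
  L_1(u) = (u + 2)(u - 2) / -4
  L_2(u) = (u + 2)u / 8
Then p(u) = 3·L_0(u) - 1·L_1(u) + 3·L_2(u).
Expanding and collecting terms gives p(u) = u^2 - 1.
Evaluating at u = 5: p(5) = 24.

24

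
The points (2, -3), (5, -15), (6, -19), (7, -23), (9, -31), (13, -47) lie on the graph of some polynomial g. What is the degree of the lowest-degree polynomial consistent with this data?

1

Divided differences on the nodes 2, 5, 6, 7, 9, 13:
  order 0: -3  -15  -19  -23  -31  -47
  order 1: -4  -4  -4  -4  -4
  order 2: 0  0  0  0
  order 3: 0  0  0
  order 4: 0  0
  order 5: 0
The order-1 divided differences are all -4 (nonzero) and every higher order vanishes, so the data lies on a polynomial of degree exactly 1.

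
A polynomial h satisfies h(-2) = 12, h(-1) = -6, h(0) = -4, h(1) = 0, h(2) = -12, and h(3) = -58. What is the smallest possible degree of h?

Forward differences of the values at n = -2, -1, 0, 1, 2, 3:
  h  : 12  -6  -4  0  -12  -58
  Δ  : -18  2  4  -12  -46
  Δ^2: 20  2  -16  -34
  Δ^3: -18  -18  -18
  Δ^4: 0  0
  Δ^5: 0
The third differences are constant (-18) and nonzero, while all higher differences vanish, so the minimal degree is 3.

3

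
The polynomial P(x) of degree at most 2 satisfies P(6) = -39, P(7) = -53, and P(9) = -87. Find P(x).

P(x) = -x^2 - x + 3

Using the Lagrange interpolation formula with nodes 6, 7, 9:
  L_0(x) = (x - 7)(x - 9) / 3
  L_1(x) = (x - 6)(x - 9) / -2
  L_2(x) = (x - 6)(x - 7) / 6
Then P(x) = -39·L_0(x) - 53·L_1(x) - 87·L_2(x).
Expanding and collecting terms gives P(x) = -x² - x + 3.
Check: P(7) = -53. ✓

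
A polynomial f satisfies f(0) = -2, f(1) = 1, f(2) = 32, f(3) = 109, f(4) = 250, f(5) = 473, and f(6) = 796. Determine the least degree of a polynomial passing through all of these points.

Forward differences of the values at s = 0, 1, 2, 3, 4, 5, 6:
  f  : -2  1  32  109  250  473  796
  Δ  : 3  31  77  141  223  323
  Δ^2: 28  46  64  82  100
  Δ^3: 18  18  18  18
  Δ^4: 0  0  0
  Δ^5: 0  0
  Δ^6: 0
The third differences are constant (18) and nonzero, while all higher differences vanish, so the minimal degree is 3.

3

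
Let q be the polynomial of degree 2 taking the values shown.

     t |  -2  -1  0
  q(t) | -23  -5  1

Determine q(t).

q(t) = -6t^2 + 1

Write q(t) = at^2 + bt + c. Substituting each data point gives a linear system:
  4a - 2b + c = -23
  a - b + c = -5
  c = 1
Solving the system yields a = -6, b = 0, c = 1.
So q(t) = -6t² + 1.
Check: q(-2) = -23. ✓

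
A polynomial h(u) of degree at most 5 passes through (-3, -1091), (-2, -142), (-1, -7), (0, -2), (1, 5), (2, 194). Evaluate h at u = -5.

-14527

Forward differences of the values at u = -3, -2, -1, 0, 1, 2:
  h  : -1091  -142  -7  -2  5  194
  Δ  : 949  135  5  7  189
  Δ^2: -814  -130  2  182
  Δ^3: 684  132  180
  Δ^4: -552  48
  Δ^5: 600
The fifth differences are constant, confirming degree 5.
Interpolating (Newton forward form) and evaluating at u = -5 gives h(-5) = -14527.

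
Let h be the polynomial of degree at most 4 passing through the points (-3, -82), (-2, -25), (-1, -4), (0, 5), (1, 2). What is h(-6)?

Write h(t) = at^4 + bt^3 + ct^2 + dt + e. Substituting each data point gives a linear system:
  81a - 27b + 9c - 3d + e = -82
  16a - 8b + 4c - 2d + e = -25
  a - b + c - d + e = -4
  e = 5
  a + b + c + d + e = 2
Solving the system yields a = -1, b = -2, c = -5, d = 5, e = 5.
So h(t) = -t^4 - 2t^3 - 5t^2 + 5t + 5.
Then h(-6) = -1069.

-1069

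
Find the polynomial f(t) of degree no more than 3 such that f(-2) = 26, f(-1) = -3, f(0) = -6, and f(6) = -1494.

f(t) = -6t^3 - 5t^2 - 2t - 6

Write f(t) = at^3 + bt^2 + ct + d. Substituting each data point gives a linear system:
  -8a + 4b - 2c + d = 26
  -a + b - c + d = -3
  d = -6
  216a + 36b + 6c + d = -1494
Solving the system yields a = -6, b = -5, c = -2, d = -6.
So f(t) = -6t^3 - 5t^2 - 2t - 6.
Check: f(6) = -1494. ✓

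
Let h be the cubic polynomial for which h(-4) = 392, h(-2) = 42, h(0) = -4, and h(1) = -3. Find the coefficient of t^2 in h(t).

2

Write h(t) = at^3 + bt^2 + ct + d. Substituting each data point gives a linear system:
  -64a + 16b - 4c + d = 392
  -8a + 4b - 2c + d = 42
  d = -4
  a + b + c + d = -3
Solving the system yields a = -6, b = 2, c = 5, d = -4.
So h(t) = -6t^3 + 2t^2 + 5t - 4.
The coefficient of t^2 is 2.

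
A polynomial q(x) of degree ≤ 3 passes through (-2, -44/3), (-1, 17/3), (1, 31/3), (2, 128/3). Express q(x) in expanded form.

Write q(x) = ax^3 + bx^2 + cx + d. Substituting each data point gives a linear system:
  -8a + 4b - 2c + d = -44/3
  -a + b - c + d = 17/3
  a + b + c + d = 31/3
  8a + 4b + 2c + d = 128/3
Solving the system yields a = 4, b = 2, c = -5/3, d = 6.
So q(x) = 4x^3 + 2x^2 - (5/3)x + 6.
Check: q(1) = 31/3. ✓

q(x) = 4x^3 + 2x^2 - (5/3)x + 6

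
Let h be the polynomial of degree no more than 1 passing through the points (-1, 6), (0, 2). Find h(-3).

14

Write h(u) = au + b. Substituting each data point gives a linear system:
  -a + b = 6
  b = 2
Solving the system yields a = -4, b = 2.
So h(u) = -4u + 2.
Then h(-3) = 14.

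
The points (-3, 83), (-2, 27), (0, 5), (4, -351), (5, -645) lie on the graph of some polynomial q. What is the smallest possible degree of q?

3

Divided differences on the nodes -3, -2, 0, 4, 5:
  order 0: 83  27  5  -351  -645
  order 1: -56  -11  -89  -294
  order 2: 15  -13  -41
  order 3: -4  -4
  order 4: 0
The order-3 divided differences are all -4 (nonzero) and every higher order vanishes, so the data lies on a polynomial of degree exactly 3.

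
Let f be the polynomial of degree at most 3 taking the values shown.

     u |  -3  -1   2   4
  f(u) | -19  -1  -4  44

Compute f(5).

101

Using the Lagrange interpolation formula with nodes -3, -1, 2, 4:
  L_0(u) = (u + 1)(u - 2)(u - 4) / -70
  L_1(u) = (u + 3)(u - 2)(u - 4) / 30
  L_2(u) = (u + 3)(u + 1)(u - 4) / -30
  L_3(u) = (u + 3)(u + 1)(u - 2) / 70
Then f(u) = -19·L_0(u) - 1·L_1(u) - 4·L_2(u) + 44·L_3(u).
Expanding and collecting terms gives f(u) = u^3 - 4u - 4.
Evaluating at u = 5: f(5) = 101.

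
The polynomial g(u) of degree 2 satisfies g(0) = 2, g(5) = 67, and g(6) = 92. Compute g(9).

191

Using the Lagrange interpolation formula with nodes 0, 5, 6:
  L_0(u) = (u - 5)(u - 6) / 30
  L_1(u) = u(u - 6) / -5
  L_2(u) = u(u - 5) / 6
Then g(u) = 2·L_0(u) + 67·L_1(u) + 92·L_2(u).
Expanding and collecting terms gives g(u) = 2u² + 3u + 2.
Evaluating at u = 9: g(9) = 191.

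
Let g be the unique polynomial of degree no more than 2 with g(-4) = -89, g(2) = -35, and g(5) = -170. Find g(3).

-68

Using the Lagrange interpolation formula with nodes -4, 2, 5:
  L_0(s) = (s - 2)(s - 5) / 54
  L_1(s) = (s + 4)(s - 5) / -18
  L_2(s) = (s + 4)(s - 2) / 27
Then g(s) = -89·L_0(s) - 35·L_1(s) - 170·L_2(s).
Expanding and collecting terms gives g(s) = -6s^2 - 3s - 5.
Evaluating at s = 3: g(3) = -68.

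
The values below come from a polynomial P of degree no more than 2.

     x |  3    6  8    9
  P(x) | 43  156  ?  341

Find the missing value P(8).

The 3 known points determine the degree-2 polynomial uniquely.
Write P(x) = ax^2 + bx + c. Substituting each data point gives a linear system:
  9a + 3b + c = 43
  36a + 6b + c = 156
  81a + 9b + c = 341
Solving the system yields a = 4, b = 5/3, c = 2.
So P(x) = 4x^2 + (5/3)x + 2.
Then P(8) = 814/3.

814/3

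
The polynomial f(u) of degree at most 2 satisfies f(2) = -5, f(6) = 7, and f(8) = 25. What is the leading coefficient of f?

1

Write f(u) = au^2 + bu + c. Substituting each data point gives a linear system:
  4a + 2b + c = -5
  36a + 6b + c = 7
  64a + 8b + c = 25
Solving the system yields a = 1, b = -5, c = 1.
So f(u) = u^2 - 5u + 1.
The leading coefficient is 1.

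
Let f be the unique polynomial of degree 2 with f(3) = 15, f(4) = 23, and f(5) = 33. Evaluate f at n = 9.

93

Using the Lagrange interpolation formula with nodes 3, 4, 5:
  L_0(n) = (n - 4)(n - 5) / 2
  L_1(n) = (n - 3)(n - 5) / -1
  L_2(n) = (n - 3)(n - 4) / 2
Then f(n) = 15·L_0(n) + 23·L_1(n) + 33·L_2(n).
Expanding and collecting terms gives f(n) = n^2 + n + 3.
Evaluating at n = 9: f(9) = 93.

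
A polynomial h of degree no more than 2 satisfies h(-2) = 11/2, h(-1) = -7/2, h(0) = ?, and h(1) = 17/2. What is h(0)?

On equispaced nodes a degree-2 polynomial has vanishing third forward difference, so
  - h(-2) + 3·h(-1) - 3·h(0) + h(1) = 0.
Substituting the known values and solving for h(0):
  -3·h(0) = 15/2
  h(0) = -5/2.

-5/2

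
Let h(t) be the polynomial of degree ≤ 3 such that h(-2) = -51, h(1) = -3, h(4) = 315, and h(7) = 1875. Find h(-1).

Write h(t) = at^3 + bt^2 + ct + d. Substituting each data point gives a linear system:
  -8a + 4b - 2c + d = -51
  a + b + c + d = -3
  64a + 16b + 4c + d = 315
  343a + 49b + 7c + d = 1875
Solving the system yields a = 6, b = -3, c = -5, d = -1.
So h(t) = 6t³ - 3t² - 5t - 1.
Then h(-1) = -5.

-5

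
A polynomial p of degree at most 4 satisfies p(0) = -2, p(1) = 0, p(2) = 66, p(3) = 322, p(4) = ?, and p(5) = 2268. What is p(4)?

The 5 known points determine the degree-4 polynomial uniquely.
Write p(u) = au^4 + bu^3 + cu^2 + du + e. Substituting each data point gives a linear system:
  e = -2
  a + b + c + d + e = 0
  16a + 8b + 4c + 2d + e = 66
  81a + 27b + 9c + 3d + e = 322
  625a + 125b + 25c + 5d + e = 2268
Solving the system yields a = 3, b = 3, c = 2, d = -6, e = -2.
So p(u) = 3u^4 + 3u^3 + 2u^2 - 6u - 2.
Then p(4) = 966.

966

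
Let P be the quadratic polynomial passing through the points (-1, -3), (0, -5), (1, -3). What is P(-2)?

3

Write P(x) = ax^2 + bx + c. Substituting each data point gives a linear system:
  a - b + c = -3
  c = -5
  a + b + c = -3
Solving the system yields a = 2, b = 0, c = -5.
So P(x) = 2x² - 5.
Then P(-2) = 3.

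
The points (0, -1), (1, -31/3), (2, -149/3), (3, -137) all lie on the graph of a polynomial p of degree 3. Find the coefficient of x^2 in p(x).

-6

Write p(x) = ax^3 + bx^2 + cx + d. Substituting each data point gives a linear system:
  d = -1
  a + b + c + d = -31/3
  8a + 4b + 2c + d = -149/3
  27a + 9b + 3c + d = -137
Solving the system yields a = -3, b = -6, c = -1/3, d = -1.
So p(x) = -3x³ - 6x² - (1/3)x - 1.
The coefficient of x^2 is -6.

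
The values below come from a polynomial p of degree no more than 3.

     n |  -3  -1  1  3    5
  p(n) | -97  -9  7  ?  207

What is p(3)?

On equispaced nodes a degree-3 polynomial has vanishing fourth forward difference, so
  p(-3) - 4·p(-1) + 6·p(1) - 4·p(3) + p(5) = 0.
Substituting the known values and solving for p(3):
  -4·p(3) = -188
  p(3) = 47.

47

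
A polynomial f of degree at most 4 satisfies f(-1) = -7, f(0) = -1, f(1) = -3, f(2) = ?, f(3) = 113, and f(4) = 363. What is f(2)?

17

The 5 known points determine the degree-4 polynomial uniquely.
Write f(n) = an^4 + bn^3 + cn^2 + dn + e. Substituting each data point gives a linear system:
  a - b + c - d + e = -7
  e = -1
  a + b + c + d + e = -3
  81a + 27b + 9c + 3d + e = 113
  256a + 64b + 16c + 4d + e = 363
Solving the system yields a = 1, b = 3, c = -5, d = -1, e = -1.
So f(n) = n^4 + 3n^3 - 5n^2 - n - 1.
Then f(2) = 17.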